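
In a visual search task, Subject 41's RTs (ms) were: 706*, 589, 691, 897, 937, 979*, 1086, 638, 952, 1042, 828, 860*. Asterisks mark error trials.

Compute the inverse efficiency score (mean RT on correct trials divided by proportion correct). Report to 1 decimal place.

Correct trials (n=9): 589, 691, 897, 937, 1086, 638, 952, 1042, 828
Mean correct RT = 7660/9 = 851.1111 ms
Proportion correct = 9/12
IES = 851.1111 / (9/12) = 1134.815 ms

1134.8 ms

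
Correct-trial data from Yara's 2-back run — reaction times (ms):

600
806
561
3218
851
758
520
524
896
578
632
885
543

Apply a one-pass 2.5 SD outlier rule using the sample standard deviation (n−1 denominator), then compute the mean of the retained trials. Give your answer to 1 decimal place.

679.5 ms

n = 13, ΣRT = 11372, M = 874.769
Σ(x−M)² = 6190144.31; s = √(6190144.31/12) = 718.224
Cutoffs: 874.769 ± 2.5·718.224 → [-920.8, 2670.3]
Outside: 3218 → excluded.
Retained (n=12): Σ = 8154, mean = 8154/12 = 679.500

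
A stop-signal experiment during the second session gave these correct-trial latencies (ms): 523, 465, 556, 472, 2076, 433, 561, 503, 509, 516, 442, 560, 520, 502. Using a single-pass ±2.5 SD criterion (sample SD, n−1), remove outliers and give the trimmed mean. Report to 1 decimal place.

n = 14, ΣRT = 8638, M = 617.000
Σ(x−M)² = 2313728.00; s = √(2313728.00/13) = 421.876
Cutoffs: 617.000 ± 2.5·421.876 → [-437.7, 1671.7]
Outside: 2076 → excluded.
Retained (n=13): Σ = 6562, mean = 6562/13 = 504.769

504.8 ms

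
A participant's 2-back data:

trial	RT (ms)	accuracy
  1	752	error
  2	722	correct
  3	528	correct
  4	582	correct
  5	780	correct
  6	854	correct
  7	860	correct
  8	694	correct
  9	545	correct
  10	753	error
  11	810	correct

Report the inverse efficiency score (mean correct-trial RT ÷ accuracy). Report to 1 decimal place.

Correct trials (n=9): 722, 528, 582, 780, 854, 860, 694, 545, 810
Mean correct RT = 6375/9 = 708.3333 ms
Proportion correct = 9/11
IES = 708.3333 / (9/11) = 865.741 ms

865.7 ms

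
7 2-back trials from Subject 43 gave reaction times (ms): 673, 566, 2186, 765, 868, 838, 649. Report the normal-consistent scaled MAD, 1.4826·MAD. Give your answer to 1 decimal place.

152.7 ms

Sorted: 566, 649, 673, 765, 838, 868, 2186 → median = 765
|x − 765| sorted: 0, 73, 92, 103, 116, 199, 1421 → MAD = 103
Robust SD ≈ 1.4826 × 103 = 152.708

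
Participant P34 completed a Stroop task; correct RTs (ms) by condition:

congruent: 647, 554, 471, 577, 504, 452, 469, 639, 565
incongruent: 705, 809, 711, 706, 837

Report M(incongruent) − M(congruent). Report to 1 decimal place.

M(congruent) = 4878/9 = 542.000
M(incongruent) = 3768/5 = 753.600
Difference = 753.600 − 542.000 = 211.600 ms

211.6 ms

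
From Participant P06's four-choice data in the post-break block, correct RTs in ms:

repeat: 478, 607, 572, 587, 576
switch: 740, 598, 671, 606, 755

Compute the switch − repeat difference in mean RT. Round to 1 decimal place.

M(repeat) = 2820/5 = 564.000
M(switch) = 3370/5 = 674.000
Difference = 674.000 − 564.000 = 110.000 ms

110.0 ms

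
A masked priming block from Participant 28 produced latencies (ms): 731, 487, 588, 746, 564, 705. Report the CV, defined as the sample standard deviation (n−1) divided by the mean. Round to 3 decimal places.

0.166

n = 6, Σ = 3821, M = 636.8333
Σ(x−M)² = 55570.833; s = √(55570.833/5) = 105.4237
CV = 105.4237 / 636.8333 = 0.16554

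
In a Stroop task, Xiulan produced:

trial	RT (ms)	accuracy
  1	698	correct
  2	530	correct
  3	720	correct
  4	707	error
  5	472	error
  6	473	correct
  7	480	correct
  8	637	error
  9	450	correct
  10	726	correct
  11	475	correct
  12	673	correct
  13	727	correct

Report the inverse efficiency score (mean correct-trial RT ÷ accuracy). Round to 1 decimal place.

Correct trials (n=10): 698, 530, 720, 473, 480, 450, 726, 475, 673, 727
Mean correct RT = 5952/10 = 595.2000 ms
Proportion correct = 10/13
IES = 595.2000 / (10/13) = 773.760 ms

773.8 ms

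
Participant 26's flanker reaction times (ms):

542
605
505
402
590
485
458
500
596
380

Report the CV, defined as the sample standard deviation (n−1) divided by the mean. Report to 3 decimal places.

0.155

n = 10, Σ = 5063, M = 506.3000
Σ(x−M)² = 55726.100; s = √(55726.100/9) = 78.6879
CV = 78.6879 / 506.3000 = 0.15542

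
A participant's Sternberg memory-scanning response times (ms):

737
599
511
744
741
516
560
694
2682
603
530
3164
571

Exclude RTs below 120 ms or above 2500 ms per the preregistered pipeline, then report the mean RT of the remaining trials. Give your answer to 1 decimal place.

618.7 ms

Excluded: 2682, 3164
Retained (n=11): Σ = 6806
Mean = 6806/11 = 618.7273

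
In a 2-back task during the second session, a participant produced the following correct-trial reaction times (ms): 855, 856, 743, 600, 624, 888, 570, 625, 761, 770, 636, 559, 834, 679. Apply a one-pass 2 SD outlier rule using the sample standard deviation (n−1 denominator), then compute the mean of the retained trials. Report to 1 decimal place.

714.3 ms

n = 14, ΣRT = 10000, M = 714.286
Σ(x−M)² = 171992.86; s = √(171992.86/13) = 115.023
Cutoffs: 714.286 ± 2·115.023 → [484.2, 944.3]
No RTs fall outside the cutoffs; all 14 retained. Mean = 10000/14 = 714.286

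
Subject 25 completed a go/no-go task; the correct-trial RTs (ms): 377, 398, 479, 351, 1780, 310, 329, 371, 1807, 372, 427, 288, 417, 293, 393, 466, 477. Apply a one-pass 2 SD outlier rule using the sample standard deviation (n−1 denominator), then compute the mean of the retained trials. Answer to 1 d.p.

383.2 ms

n = 17, ΣRT = 9335, M = 549.118
Σ(x−M)² = 3565321.76; s = √(3565321.76/16) = 472.051
Cutoffs: 549.118 ± 2·472.051 → [-395.0, 1493.2]
Outside: 1780, 1807 → excluded.
Retained (n=15): Σ = 5748, mean = 5748/15 = 383.200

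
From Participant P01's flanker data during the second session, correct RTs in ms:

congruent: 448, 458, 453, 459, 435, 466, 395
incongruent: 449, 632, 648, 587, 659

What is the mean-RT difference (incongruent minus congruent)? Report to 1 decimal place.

150.1 ms

M(congruent) = 3114/7 = 444.857
M(incongruent) = 2975/5 = 595.000
Difference = 595.000 − 444.857 = 150.143 ms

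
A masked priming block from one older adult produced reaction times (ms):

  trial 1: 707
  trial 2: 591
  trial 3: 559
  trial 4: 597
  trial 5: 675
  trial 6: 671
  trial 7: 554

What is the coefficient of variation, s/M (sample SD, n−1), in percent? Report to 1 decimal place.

9.9%

n = 7, Σ = 4354, M = 622.0000
Σ(x−M)² = 22614.000; s = √(22614.000/6) = 61.3922
CV = 61.3922 / 622.0000 = 0.09870 = 9.870%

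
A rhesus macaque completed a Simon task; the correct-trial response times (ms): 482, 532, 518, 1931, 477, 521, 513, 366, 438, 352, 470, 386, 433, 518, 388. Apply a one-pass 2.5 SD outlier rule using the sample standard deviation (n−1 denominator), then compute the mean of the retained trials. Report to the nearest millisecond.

n = 15, ΣRT = 8325, M = 555.000
Σ(x−M)² = 2080154.00; s = √(2080154.00/14) = 385.464
Cutoffs: 555.000 ± 2.5·385.464 → [-408.7, 1518.7]
Outside: 1931 → excluded.
Retained (n=14): Σ = 6394, mean = 6394/14 = 456.714

457 ms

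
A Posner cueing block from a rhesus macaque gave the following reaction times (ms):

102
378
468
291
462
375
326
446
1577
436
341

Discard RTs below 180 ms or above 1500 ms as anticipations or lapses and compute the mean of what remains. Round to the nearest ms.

391 ms

Excluded: 102, 1577
Retained (n=9): Σ = 3523
Mean = 3523/9 = 391.4444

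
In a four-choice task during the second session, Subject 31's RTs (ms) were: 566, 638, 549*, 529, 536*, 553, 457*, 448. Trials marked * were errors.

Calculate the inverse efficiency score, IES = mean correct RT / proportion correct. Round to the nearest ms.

Correct trials (n=5): 566, 638, 529, 553, 448
Mean correct RT = 2734/5 = 546.8000 ms
Proportion correct = 5/8
IES = 546.8000 / (5/8) = 874.880 ms

875 ms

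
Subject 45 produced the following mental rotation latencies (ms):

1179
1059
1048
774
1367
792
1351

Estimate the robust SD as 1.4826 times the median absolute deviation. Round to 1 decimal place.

395.9 ms

Sorted: 774, 792, 1048, 1059, 1179, 1351, 1367 → median = 1059
|x − 1059| sorted: 0, 11, 120, 267, 285, 292, 308 → MAD = 267
Robust SD ≈ 1.4826 × 267 = 395.854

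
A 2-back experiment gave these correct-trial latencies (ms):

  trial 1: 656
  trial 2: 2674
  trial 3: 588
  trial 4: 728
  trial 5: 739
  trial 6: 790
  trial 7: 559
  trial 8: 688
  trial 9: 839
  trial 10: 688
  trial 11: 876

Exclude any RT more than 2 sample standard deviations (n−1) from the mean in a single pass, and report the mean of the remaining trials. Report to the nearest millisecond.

n = 11, ΣRT = 9825, M = 893.182
Σ(x−M)² = 3581515.64; s = √(3581515.64/10) = 598.458
Cutoffs: 893.182 ± 2·598.458 → [-303.7, 2090.1]
Outside: 2674 → excluded.
Retained (n=10): Σ = 7151, mean = 7151/10 = 715.100

715 ms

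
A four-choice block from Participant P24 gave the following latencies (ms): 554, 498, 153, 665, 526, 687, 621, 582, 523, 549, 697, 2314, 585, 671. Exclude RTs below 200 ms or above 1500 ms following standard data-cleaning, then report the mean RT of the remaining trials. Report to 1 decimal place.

596.5 ms

Excluded: 153, 2314
Retained (n=12): Σ = 7158
Mean = 7158/12 = 596.5000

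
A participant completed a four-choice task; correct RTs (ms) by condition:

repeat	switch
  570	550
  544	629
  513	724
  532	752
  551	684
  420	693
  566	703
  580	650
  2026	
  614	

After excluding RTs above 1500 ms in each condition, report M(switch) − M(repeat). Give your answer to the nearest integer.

130 ms

repeat: exclude 2026
M(repeat) = 4890/9 = 543.333
M(switch) = 5385/8 = 673.125
Difference = 673.125 − 543.333 = 129.792 ms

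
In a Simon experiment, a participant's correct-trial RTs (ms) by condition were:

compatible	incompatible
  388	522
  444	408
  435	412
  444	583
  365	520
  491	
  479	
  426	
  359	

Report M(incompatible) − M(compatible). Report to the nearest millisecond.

M(compatible) = 3831/9 = 425.667
M(incompatible) = 2445/5 = 489.000
Difference = 489.000 − 425.667 = 63.333 ms

63 ms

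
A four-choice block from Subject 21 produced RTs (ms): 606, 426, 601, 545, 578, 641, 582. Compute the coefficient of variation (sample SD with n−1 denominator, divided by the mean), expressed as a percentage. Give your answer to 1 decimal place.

n = 7, Σ = 3979, M = 568.4286
Σ(x−M)² = 28849.714; s = √(28849.714/6) = 69.3418
CV = 69.3418 / 568.4286 = 0.12199 = 12.199%

12.2%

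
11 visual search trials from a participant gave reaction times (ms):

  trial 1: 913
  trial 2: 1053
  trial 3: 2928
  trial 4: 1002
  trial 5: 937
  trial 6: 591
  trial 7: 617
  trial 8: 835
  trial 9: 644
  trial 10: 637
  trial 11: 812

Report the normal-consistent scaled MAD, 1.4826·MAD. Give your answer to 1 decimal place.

283.2 ms

Sorted: 591, 617, 637, 644, 812, 835, 913, 937, 1002, 1053, 2928 → median = 835
|x − 835| sorted: 0, 23, 78, 102, 167, 191, 198, 218, 218, 244, 2093 → MAD = 191
Robust SD ≈ 1.4826 × 191 = 283.177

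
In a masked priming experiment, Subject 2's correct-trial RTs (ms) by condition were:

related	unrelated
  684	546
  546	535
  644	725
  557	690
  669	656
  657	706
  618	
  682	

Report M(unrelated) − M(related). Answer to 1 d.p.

M(related) = 5057/8 = 632.125
M(unrelated) = 3858/6 = 643.000
Difference = 643.000 − 632.125 = 10.875 ms

10.9 ms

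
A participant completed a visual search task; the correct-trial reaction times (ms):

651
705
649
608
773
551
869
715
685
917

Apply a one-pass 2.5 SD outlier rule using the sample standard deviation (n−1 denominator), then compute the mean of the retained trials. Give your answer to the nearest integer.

712 ms

n = 10, ΣRT = 7123, M = 712.300
Σ(x−M)² = 115608.10; s = √(115608.10/9) = 113.337
Cutoffs: 712.300 ± 2.5·113.337 → [429.0, 995.6]
No RTs fall outside the cutoffs; all 10 retained. Mean = 7123/10 = 712.300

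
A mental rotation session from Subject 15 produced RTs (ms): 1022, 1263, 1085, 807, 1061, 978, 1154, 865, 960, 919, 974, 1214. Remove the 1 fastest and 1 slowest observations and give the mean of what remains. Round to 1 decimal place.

Sorted: 807, 865, 919, 960, 974, 978, 1022, 1061, 1085, 1154, 1214, 1263
Drop lowest 1 (807) and highest 1 (1263)
Remaining (n=10): Σ = 10232, mean = 10232/10 = 1023.200

1023.2 ms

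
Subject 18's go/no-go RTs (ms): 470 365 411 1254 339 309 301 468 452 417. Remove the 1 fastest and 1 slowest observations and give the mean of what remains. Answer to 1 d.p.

Sorted: 301, 309, 339, 365, 411, 417, 452, 468, 470, 1254
Drop lowest 1 (301) and highest 1 (1254)
Remaining (n=8): Σ = 3231, mean = 3231/8 = 403.875

403.9 ms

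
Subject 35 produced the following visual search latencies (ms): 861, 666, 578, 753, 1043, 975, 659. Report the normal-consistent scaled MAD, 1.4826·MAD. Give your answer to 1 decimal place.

160.1 ms

Sorted: 578, 659, 666, 753, 861, 975, 1043 → median = 753
|x − 753| sorted: 0, 87, 94, 108, 175, 222, 290 → MAD = 108
Robust SD ≈ 1.4826 × 108 = 160.121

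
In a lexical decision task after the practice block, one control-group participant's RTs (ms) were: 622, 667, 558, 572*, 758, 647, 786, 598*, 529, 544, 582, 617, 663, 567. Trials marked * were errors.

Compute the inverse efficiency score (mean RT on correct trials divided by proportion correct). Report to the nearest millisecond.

Correct trials (n=12): 622, 667, 558, 758, 647, 786, 529, 544, 582, 617, 663, 567
Mean correct RT = 7540/12 = 628.3333 ms
Proportion correct = 12/14
IES = 628.3333 / (12/14) = 733.056 ms

733 ms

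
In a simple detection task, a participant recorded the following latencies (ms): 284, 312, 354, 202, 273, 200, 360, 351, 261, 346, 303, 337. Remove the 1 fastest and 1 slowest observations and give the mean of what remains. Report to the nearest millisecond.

Sorted: 200, 202, 261, 273, 284, 303, 312, 337, 346, 351, 354, 360
Drop lowest 1 (200) and highest 1 (360)
Remaining (n=10): Σ = 3023, mean = 3023/10 = 302.300

302 ms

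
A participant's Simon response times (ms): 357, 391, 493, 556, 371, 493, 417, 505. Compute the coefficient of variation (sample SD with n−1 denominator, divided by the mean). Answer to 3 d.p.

n = 8, Σ = 3583, M = 447.8750
Σ(x−M)² = 37382.875; s = √(37382.875/7) = 73.0781
CV = 73.0781 / 447.8750 = 0.16317

0.163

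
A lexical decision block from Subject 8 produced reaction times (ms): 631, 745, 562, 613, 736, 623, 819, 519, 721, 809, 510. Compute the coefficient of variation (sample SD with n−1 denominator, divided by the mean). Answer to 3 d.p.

0.166

n = 11, Σ = 7288, M = 662.5455
Σ(x−M)² = 120536.727; s = √(120536.727/10) = 109.7892
CV = 109.7892 / 662.5455 = 0.16571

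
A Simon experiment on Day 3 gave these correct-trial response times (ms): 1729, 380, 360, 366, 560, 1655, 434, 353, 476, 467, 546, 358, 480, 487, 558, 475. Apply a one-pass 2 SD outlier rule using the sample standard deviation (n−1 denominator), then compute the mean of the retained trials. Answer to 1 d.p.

450.0 ms

n = 16, ΣRT = 9684, M = 605.250
Σ(x−M)² = 2777249.00; s = √(2777249.00/15) = 430.291
Cutoffs: 605.250 ± 2·430.291 → [-255.3, 1465.8]
Outside: 1655, 1729 → excluded.
Retained (n=14): Σ = 6300, mean = 6300/14 = 450.000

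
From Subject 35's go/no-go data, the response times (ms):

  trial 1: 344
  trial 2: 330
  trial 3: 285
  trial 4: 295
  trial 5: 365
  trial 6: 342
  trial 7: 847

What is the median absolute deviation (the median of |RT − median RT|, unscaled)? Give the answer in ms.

Sorted: 285, 295, 330, 342, 344, 365, 847 → median = 342
|x − 342|: 2, 12, 57, 47, 23, 0, 505
Sorted deviations: 0, 2, 12, 23, 47, 57, 505 → MAD = 23

23 ms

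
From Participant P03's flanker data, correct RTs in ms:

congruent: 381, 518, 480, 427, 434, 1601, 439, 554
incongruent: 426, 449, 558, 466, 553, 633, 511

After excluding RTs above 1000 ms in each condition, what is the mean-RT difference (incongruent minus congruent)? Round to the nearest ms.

52 ms

congruent: exclude 1601
M(congruent) = 3233/7 = 461.857
M(incongruent) = 3596/7 = 513.714
Difference = 513.714 − 461.857 = 51.857 ms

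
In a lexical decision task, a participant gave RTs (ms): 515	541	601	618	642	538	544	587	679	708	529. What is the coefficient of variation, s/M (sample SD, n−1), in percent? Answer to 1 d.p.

n = 11, Σ = 6502, M = 591.0909
Σ(x−M)² = 42016.909; s = √(42016.909/10) = 64.8205
CV = 64.8205 / 591.0909 = 0.10966 = 10.966%

11.0%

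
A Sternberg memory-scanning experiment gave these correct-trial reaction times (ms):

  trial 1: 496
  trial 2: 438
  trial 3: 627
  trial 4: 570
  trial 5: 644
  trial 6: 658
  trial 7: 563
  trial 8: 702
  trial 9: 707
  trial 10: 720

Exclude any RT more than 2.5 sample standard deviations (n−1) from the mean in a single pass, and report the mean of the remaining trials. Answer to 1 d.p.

n = 10, ΣRT = 6125, M = 612.500
Σ(x−M)² = 80048.50; s = √(80048.50/9) = 94.309
Cutoffs: 612.500 ± 2.5·94.309 → [376.7, 848.3]
No RTs fall outside the cutoffs; all 10 retained. Mean = 6125/10 = 612.500

612.5 ms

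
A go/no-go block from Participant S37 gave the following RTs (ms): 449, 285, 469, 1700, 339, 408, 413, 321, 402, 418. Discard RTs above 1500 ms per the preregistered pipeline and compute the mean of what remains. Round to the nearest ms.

Excluded: 1700
Retained (n=9): Σ = 3504
Mean = 3504/9 = 389.3333

389 ms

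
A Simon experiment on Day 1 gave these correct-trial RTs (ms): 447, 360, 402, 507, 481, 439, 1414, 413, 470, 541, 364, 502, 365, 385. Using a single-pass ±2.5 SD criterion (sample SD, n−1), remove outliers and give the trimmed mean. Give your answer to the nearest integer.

437 ms

n = 14, ΣRT = 7090, M = 506.429
Σ(x−M)² = 931061.43; s = √(931061.43/13) = 267.619
Cutoffs: 506.429 ± 2.5·267.619 → [-162.6, 1175.5]
Outside: 1414 → excluded.
Retained (n=13): Σ = 5676, mean = 5676/13 = 436.615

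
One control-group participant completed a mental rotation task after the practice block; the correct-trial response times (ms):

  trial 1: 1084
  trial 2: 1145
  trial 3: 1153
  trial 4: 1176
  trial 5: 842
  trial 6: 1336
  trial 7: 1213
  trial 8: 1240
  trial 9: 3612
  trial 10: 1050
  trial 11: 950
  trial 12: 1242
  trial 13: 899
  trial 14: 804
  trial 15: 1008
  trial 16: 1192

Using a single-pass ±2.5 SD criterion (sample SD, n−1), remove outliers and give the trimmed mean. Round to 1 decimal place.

n = 16, ΣRT = 19946, M = 1246.625
Σ(x−M)² = 6321765.75; s = √(6321765.75/15) = 649.193
Cutoffs: 1246.625 ± 2.5·649.193 → [-376.4, 2869.6]
Outside: 3612 → excluded.
Retained (n=15): Σ = 16334, mean = 16334/15 = 1088.933

1088.9 ms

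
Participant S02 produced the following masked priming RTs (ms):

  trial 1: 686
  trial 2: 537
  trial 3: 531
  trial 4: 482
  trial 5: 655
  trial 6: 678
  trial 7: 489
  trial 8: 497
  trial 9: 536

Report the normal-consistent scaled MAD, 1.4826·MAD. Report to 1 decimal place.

69.7 ms

Sorted: 482, 489, 497, 531, 536, 537, 655, 678, 686 → median = 536
|x − 536| sorted: 0, 1, 5, 39, 47, 54, 119, 142, 150 → MAD = 47
Robust SD ≈ 1.4826 × 47 = 69.682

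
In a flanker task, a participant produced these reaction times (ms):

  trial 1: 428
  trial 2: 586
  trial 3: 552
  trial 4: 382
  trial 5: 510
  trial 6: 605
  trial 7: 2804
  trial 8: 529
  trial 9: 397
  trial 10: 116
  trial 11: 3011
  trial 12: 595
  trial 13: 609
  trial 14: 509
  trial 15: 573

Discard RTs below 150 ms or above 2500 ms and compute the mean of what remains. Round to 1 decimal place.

522.9 ms

Excluded: 116, 2804, 3011
Retained (n=12): Σ = 6275
Mean = 6275/12 = 522.9167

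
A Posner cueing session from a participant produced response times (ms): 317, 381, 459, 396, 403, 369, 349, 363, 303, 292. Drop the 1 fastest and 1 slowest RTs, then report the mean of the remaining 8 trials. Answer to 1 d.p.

Sorted: 292, 303, 317, 349, 363, 369, 381, 396, 403, 459
Drop lowest 1 (292) and highest 1 (459)
Remaining (n=8): Σ = 2881, mean = 2881/8 = 360.125

360.1 ms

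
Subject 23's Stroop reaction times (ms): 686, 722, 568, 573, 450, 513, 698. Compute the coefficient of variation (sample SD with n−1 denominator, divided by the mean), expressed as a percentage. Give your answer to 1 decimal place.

n = 7, Σ = 4210, M = 601.4286
Σ(x−M)² = 63691.714; s = √(63691.714/6) = 103.0305
CV = 103.0305 / 601.4286 = 0.17131 = 17.131%

17.1%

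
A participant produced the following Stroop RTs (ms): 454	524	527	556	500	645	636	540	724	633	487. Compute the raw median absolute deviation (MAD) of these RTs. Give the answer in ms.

53 ms

Sorted: 454, 487, 500, 524, 527, 540, 556, 633, 636, 645, 724 → median = 540
|x − 540|: 86, 16, 13, 16, 40, 105, 96, 0, 184, 93, 53
Sorted deviations: 0, 13, 16, 16, 40, 53, 86, 93, 96, 105, 184 → MAD = 53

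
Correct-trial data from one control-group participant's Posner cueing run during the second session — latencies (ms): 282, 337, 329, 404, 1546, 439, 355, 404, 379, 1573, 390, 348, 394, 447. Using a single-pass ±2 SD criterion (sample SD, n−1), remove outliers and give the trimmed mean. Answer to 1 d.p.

n = 14, ΣRT = 7627, M = 544.786
Σ(x−M)² = 2427766.36; s = √(2427766.36/13) = 432.147
Cutoffs: 544.786 ± 2·432.147 → [-319.5, 1409.1]
Outside: 1546, 1573 → excluded.
Retained (n=12): Σ = 4508, mean = 4508/12 = 375.667

375.7 ms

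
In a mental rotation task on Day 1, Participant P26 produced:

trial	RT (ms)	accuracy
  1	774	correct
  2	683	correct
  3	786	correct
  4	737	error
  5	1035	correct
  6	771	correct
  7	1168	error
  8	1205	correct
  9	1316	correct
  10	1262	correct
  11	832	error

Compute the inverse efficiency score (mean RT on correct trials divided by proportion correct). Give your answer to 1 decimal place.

1346.1 ms

Correct trials (n=8): 774, 683, 786, 1035, 771, 1205, 1316, 1262
Mean correct RT = 7832/8 = 979.0000 ms
Proportion correct = 8/11
IES = 979.0000 / (8/11) = 1346.125 ms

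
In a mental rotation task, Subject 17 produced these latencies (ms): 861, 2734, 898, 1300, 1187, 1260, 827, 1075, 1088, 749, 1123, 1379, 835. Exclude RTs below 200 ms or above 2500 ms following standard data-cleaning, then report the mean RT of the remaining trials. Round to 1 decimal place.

1048.5 ms

Excluded: 2734
Retained (n=12): Σ = 12582
Mean = 12582/12 = 1048.5000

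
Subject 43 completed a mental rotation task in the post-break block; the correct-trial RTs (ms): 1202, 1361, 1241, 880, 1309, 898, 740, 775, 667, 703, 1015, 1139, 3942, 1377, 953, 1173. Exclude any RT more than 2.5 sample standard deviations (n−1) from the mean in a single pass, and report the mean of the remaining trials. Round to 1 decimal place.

1028.9 ms

n = 16, ΣRT = 19375, M = 1210.938
Σ(x−M)² = 8804076.94; s = √(8804076.94/15) = 766.119
Cutoffs: 1210.938 ± 2.5·766.119 → [-704.4, 3126.2]
Outside: 3942 → excluded.
Retained (n=15): Σ = 15433, mean = 15433/15 = 1028.867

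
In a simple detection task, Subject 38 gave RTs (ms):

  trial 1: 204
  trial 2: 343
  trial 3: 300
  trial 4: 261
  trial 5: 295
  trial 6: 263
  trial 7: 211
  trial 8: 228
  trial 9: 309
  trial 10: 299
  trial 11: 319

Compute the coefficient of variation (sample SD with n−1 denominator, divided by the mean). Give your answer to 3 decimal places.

0.166

n = 11, Σ = 3032, M = 275.6364
Σ(x−M)² = 20998.545; s = √(20998.545/10) = 45.8242
CV = 45.8242 / 275.6364 = 0.16625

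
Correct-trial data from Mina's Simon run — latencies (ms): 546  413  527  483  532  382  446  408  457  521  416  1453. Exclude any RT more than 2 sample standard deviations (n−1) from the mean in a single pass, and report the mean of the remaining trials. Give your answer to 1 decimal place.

n = 12, ΣRT = 6584, M = 548.667
Σ(x−M)² = 926164.67; s = √(926164.67/11) = 290.167
Cutoffs: 548.667 ± 2·290.167 → [-31.7, 1129.0]
Outside: 1453 → excluded.
Retained (n=11): Σ = 5131, mean = 5131/11 = 466.455

466.5 ms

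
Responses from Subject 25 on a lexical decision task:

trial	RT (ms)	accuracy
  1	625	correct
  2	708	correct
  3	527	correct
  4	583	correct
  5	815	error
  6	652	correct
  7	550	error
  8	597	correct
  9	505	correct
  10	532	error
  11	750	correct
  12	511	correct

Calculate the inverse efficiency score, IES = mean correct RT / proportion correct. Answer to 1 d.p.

808.6 ms

Correct trials (n=9): 625, 708, 527, 583, 652, 597, 505, 750, 511
Mean correct RT = 5458/9 = 606.4444 ms
Proportion correct = 9/12
IES = 606.4444 / (9/12) = 808.593 ms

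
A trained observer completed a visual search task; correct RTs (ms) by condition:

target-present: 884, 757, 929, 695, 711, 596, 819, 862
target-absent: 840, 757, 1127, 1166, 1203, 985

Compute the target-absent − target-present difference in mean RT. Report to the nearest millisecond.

M(target-present) = 6253/8 = 781.625
M(target-absent) = 6078/6 = 1013.000
Difference = 1013.000 − 781.625 = 231.375 ms

231 ms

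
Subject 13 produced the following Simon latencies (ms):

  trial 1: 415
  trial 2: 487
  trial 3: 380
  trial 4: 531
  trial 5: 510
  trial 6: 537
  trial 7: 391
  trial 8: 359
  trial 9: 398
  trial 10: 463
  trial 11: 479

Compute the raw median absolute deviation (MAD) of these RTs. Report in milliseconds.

Sorted: 359, 380, 391, 398, 415, 463, 479, 487, 510, 531, 537 → median = 463
|x − 463|: 48, 24, 83, 68, 47, 74, 72, 104, 65, 0, 16
Sorted deviations: 0, 16, 24, 47, 48, 65, 68, 72, 74, 83, 104 → MAD = 65

65 ms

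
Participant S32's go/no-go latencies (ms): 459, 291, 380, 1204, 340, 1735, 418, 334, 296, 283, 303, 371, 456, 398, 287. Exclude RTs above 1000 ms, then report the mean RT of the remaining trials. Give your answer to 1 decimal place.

355.1 ms

Excluded: 1204, 1735
Retained (n=13): Σ = 4616
Mean = 4616/13 = 355.0769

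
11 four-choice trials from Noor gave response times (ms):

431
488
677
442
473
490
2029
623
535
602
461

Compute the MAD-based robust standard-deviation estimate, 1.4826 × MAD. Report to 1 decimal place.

71.2 ms

Sorted: 431, 442, 461, 473, 488, 490, 535, 602, 623, 677, 2029 → median = 490
|x − 490| sorted: 0, 2, 17, 29, 45, 48, 59, 112, 133, 187, 1539 → MAD = 48
Robust SD ≈ 1.4826 × 48 = 71.165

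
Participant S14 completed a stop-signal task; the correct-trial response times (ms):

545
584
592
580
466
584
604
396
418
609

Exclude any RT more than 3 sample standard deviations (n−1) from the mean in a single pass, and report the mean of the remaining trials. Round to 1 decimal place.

537.8 ms

n = 10, ΣRT = 5378, M = 537.800
Σ(x−M)² = 58105.60; s = √(58105.60/9) = 80.350
Cutoffs: 537.800 ± 3·80.350 → [296.7, 778.9]
No RTs fall outside the cutoffs; all 10 retained. Mean = 5378/10 = 537.800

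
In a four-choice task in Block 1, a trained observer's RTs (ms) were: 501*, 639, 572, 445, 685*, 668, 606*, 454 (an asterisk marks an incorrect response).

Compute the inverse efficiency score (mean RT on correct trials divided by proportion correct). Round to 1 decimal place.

889.0 ms

Correct trials (n=5): 639, 572, 445, 668, 454
Mean correct RT = 2778/5 = 555.6000 ms
Proportion correct = 5/8
IES = 555.6000 / (5/8) = 888.960 ms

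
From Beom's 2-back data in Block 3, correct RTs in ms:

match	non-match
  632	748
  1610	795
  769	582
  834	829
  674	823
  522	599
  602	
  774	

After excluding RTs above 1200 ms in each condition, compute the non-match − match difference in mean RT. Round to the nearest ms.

match: exclude 1610
M(match) = 4807/7 = 686.714
M(non-match) = 4376/6 = 729.333
Difference = 729.333 − 686.714 = 42.619 ms

43 ms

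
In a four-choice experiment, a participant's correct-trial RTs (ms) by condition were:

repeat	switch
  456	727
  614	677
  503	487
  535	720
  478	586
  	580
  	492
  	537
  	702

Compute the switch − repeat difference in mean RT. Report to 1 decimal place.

M(repeat) = 2586/5 = 517.200
M(switch) = 5508/9 = 612.000
Difference = 612.000 − 517.200 = 94.800 ms

94.8 ms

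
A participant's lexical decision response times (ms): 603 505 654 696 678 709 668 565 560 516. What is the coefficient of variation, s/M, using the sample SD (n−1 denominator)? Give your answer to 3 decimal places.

0.123

n = 10, Σ = 6154, M = 615.4000
Σ(x−M)² = 51264.400; s = √(51264.400/9) = 75.4721
CV = 75.4721 / 615.4000 = 0.12264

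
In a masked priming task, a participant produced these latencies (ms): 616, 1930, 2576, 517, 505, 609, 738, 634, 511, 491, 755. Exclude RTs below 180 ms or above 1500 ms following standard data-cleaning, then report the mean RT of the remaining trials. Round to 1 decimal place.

597.3 ms

Excluded: 1930, 2576
Retained (n=9): Σ = 5376
Mean = 5376/9 = 597.3333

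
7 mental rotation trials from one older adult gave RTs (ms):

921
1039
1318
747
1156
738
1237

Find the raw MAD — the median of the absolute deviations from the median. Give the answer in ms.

Sorted: 738, 747, 921, 1039, 1156, 1237, 1318 → median = 1039
|x − 1039|: 118, 0, 279, 292, 117, 301, 198
Sorted deviations: 0, 117, 118, 198, 279, 292, 301 → MAD = 198

198 ms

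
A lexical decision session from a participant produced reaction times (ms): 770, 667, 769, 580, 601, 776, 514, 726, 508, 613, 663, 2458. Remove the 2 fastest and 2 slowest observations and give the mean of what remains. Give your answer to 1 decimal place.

Sorted: 508, 514, 580, 601, 613, 663, 667, 726, 769, 770, 776, 2458
Drop lowest 2 (508, 514) and highest 2 (776, 2458)
Remaining (n=8): Σ = 5389, mean = 5389/8 = 673.625

673.6 ms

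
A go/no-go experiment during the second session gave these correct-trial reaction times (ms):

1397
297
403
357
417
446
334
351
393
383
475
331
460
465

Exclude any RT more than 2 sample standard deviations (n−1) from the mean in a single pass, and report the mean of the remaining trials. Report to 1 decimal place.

n = 14, ΣRT = 6509, M = 464.929
Σ(x−M)² = 975166.93; s = √(975166.93/13) = 273.885
Cutoffs: 464.929 ± 2·273.885 → [-82.8, 1012.7]
Outside: 1397 → excluded.
Retained (n=13): Σ = 5112, mean = 5112/13 = 393.231

393.2 ms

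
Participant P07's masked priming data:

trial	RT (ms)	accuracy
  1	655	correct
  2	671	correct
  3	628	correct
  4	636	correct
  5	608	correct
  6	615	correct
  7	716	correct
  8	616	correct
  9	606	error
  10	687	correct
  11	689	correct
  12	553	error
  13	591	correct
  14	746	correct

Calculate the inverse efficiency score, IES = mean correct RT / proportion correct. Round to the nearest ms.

Correct trials (n=12): 655, 671, 628, 636, 608, 615, 716, 616, 687, 689, 591, 746
Mean correct RT = 7858/12 = 654.8333 ms
Proportion correct = 12/14
IES = 654.8333 / (12/14) = 763.972 ms

764 ms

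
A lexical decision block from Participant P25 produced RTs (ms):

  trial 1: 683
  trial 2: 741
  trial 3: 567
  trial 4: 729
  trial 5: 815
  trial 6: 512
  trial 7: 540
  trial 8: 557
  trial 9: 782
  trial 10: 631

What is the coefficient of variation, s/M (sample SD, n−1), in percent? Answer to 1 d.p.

n = 10, Σ = 6557, M = 655.7000
Σ(x−M)² = 106978.100; s = √(106978.100/9) = 109.0250
CV = 109.0250 / 655.7000 = 0.16627 = 16.627%

16.6%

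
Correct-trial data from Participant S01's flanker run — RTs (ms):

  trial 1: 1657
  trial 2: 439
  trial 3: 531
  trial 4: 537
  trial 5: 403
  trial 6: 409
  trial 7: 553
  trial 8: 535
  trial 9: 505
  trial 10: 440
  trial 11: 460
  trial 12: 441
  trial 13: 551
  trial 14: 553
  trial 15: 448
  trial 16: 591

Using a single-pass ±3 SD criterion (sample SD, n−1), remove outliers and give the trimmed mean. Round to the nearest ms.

n = 16, ΣRT = 9053, M = 565.812
Σ(x−M)² = 1322224.44; s = √(1322224.44/15) = 296.898
Cutoffs: 565.812 ± 3·296.898 → [-324.9, 1456.5]
Outside: 1657 → excluded.
Retained (n=15): Σ = 7396, mean = 7396/15 = 493.067

493 ms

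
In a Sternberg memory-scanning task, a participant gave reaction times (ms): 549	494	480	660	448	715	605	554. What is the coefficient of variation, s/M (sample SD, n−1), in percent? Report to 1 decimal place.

n = 8, Σ = 4505, M = 563.1250
Σ(x−M)² = 59428.875; s = √(59428.875/7) = 92.1403
CV = 92.1403 / 563.1250 = 0.16362 = 16.362%

16.4%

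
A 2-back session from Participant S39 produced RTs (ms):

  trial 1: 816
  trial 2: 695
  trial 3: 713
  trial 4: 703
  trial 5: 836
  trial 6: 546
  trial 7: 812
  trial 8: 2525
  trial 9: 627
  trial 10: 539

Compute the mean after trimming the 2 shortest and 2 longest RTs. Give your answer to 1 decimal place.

727.7 ms

Sorted: 539, 546, 627, 695, 703, 713, 812, 816, 836, 2525
Drop lowest 2 (539, 546) and highest 2 (836, 2525)
Remaining (n=6): Σ = 4366, mean = 4366/6 = 727.667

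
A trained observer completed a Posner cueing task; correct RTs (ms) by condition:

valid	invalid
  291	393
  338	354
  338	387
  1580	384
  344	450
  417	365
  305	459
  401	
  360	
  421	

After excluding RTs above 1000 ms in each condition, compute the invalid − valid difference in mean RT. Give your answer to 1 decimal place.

41.6 ms

valid: exclude 1580
M(valid) = 3215/9 = 357.222
M(invalid) = 2792/7 = 398.857
Difference = 398.857 − 357.222 = 41.635 ms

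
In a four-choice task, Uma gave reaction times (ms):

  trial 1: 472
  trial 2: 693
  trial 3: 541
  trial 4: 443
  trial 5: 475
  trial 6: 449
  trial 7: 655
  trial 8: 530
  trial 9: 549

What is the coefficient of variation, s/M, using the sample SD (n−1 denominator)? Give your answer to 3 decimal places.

0.166

n = 9, Σ = 4807, M = 534.1111
Σ(x−M)² = 63042.889; s = √(63042.889/8) = 88.7714
CV = 88.7714 / 534.1111 = 0.16620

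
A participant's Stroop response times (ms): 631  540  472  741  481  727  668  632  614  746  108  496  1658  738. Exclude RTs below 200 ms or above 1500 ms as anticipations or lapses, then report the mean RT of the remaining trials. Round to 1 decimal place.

623.8 ms

Excluded: 108, 1658
Retained (n=12): Σ = 7486
Mean = 7486/12 = 623.8333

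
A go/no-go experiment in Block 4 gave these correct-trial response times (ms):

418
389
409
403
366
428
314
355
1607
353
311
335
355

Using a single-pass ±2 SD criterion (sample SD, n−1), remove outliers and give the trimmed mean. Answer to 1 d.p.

n = 13, ΣRT = 6043, M = 464.846
Σ(x−M)² = 1430459.69; s = √(1430459.69/12) = 345.261
Cutoffs: 464.846 ± 2·345.261 → [-225.7, 1155.4]
Outside: 1607 → excluded.
Retained (n=12): Σ = 4436, mean = 4436/12 = 369.667

369.7 ms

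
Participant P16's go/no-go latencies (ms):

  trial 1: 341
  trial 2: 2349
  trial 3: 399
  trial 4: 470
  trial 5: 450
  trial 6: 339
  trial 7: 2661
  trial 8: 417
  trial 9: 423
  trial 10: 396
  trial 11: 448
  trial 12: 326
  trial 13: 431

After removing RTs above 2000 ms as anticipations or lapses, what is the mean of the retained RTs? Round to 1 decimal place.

403.6 ms

Excluded: 2349, 2661
Retained (n=11): Σ = 4440
Mean = 4440/11 = 403.6364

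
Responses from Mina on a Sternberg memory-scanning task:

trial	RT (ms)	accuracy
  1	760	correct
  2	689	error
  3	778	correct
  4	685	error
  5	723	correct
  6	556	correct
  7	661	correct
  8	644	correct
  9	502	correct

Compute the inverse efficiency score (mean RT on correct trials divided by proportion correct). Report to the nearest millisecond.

Correct trials (n=7): 760, 778, 723, 556, 661, 644, 502
Mean correct RT = 4624/7 = 660.5714 ms
Proportion correct = 7/9
IES = 660.5714 / (7/9) = 849.306 ms

849 ms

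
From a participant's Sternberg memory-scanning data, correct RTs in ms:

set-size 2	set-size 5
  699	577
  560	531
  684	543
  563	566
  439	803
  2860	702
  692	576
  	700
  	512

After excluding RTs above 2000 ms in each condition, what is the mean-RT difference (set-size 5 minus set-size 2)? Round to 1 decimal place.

6.1 ms

set-size 2: exclude 2860
M(set-size 2) = 3637/6 = 606.167
M(set-size 5) = 5510/9 = 612.222
Difference = 612.222 − 606.167 = 6.056 ms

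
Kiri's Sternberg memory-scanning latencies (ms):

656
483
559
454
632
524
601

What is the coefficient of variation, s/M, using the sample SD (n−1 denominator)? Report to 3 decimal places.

n = 7, Σ = 3909, M = 558.4286
Σ(x−M)² = 34525.714; s = √(34525.714/6) = 75.8570
CV = 75.8570 / 558.4286 = 0.13584

0.136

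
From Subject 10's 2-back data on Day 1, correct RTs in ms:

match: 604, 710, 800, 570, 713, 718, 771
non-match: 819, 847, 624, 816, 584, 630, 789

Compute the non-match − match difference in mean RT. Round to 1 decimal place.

31.9 ms

M(match) = 4886/7 = 698.000
M(non-match) = 5109/7 = 729.857
Difference = 729.857 − 698.000 = 31.857 ms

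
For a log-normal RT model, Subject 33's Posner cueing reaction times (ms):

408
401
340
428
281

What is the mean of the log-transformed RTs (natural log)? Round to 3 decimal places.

ln(RT): 6.0113, 5.9940, 5.8289, 6.0591, 5.6384
Σ ln(RT) = 29.5317
Mean = 29.5317/5 = 5.90633

5.906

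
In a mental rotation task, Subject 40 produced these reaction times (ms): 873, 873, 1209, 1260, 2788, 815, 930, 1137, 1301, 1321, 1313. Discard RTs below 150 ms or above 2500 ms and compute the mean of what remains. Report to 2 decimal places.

Excluded: 2788
Retained (n=10): Σ = 11032
Mean = 11032/10 = 1103.2000

1103.20 ms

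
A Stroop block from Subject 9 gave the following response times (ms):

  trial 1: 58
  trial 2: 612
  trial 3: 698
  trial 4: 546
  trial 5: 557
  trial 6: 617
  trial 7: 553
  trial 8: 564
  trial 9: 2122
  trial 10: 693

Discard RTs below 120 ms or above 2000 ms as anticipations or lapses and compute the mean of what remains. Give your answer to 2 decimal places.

Excluded: 58, 2122
Retained (n=8): Σ = 4840
Mean = 4840/8 = 605.0000

605.00 ms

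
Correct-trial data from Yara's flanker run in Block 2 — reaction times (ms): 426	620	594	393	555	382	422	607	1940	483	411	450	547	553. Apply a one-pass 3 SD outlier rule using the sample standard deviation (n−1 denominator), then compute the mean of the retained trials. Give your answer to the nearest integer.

n = 14, ΣRT = 8383, M = 598.786
Σ(x−M)² = 2027350.36; s = √(2027350.36/13) = 394.905
Cutoffs: 598.786 ± 3·394.905 → [-585.9, 1783.5]
Outside: 1940 → excluded.
Retained (n=13): Σ = 6443, mean = 6443/13 = 495.615

496 ms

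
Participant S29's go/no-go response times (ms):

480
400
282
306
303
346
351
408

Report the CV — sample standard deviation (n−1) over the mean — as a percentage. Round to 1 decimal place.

n = 8, Σ = 2876, M = 359.5000
Σ(x−M)² = 30828.000; s = √(30828.000/7) = 66.3626
CV = 66.3626 / 359.5000 = 0.18460 = 18.460%

18.5%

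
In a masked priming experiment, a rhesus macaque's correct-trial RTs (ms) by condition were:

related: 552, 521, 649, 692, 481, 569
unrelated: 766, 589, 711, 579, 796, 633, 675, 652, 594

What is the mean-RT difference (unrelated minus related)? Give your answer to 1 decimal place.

M(related) = 3464/6 = 577.333
M(unrelated) = 5995/9 = 666.111
Difference = 666.111 − 577.333 = 88.778 ms

88.8 ms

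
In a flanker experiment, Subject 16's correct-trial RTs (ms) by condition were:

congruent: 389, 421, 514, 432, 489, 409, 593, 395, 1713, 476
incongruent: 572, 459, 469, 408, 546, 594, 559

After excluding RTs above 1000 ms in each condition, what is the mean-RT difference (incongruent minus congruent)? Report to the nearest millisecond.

congruent: exclude 1713
M(congruent) = 4118/9 = 457.556
M(incongruent) = 3607/7 = 515.286
Difference = 515.286 − 457.556 = 57.730 ms

58 ms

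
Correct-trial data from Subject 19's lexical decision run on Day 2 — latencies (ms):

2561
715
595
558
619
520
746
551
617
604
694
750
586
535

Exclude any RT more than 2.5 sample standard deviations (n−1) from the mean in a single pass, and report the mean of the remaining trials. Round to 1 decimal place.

n = 14, ΣRT = 10651, M = 760.786
Σ(x−M)² = 3565146.36; s = √(3565146.36/13) = 523.681
Cutoffs: 760.786 ± 2.5·523.681 → [-548.4, 2070.0]
Outside: 2561 → excluded.
Retained (n=13): Σ = 8090, mean = 8090/13 = 622.308

622.3 ms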